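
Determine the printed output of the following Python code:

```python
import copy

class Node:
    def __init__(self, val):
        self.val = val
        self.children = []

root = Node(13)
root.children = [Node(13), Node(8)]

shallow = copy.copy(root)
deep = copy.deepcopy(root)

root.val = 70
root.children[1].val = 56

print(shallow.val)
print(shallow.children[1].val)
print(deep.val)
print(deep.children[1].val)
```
13
56
13
8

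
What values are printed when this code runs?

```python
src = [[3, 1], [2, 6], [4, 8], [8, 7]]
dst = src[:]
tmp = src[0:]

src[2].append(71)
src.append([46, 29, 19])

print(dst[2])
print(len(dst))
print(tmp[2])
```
[4, 8, 71]
4
[4, 8, 71]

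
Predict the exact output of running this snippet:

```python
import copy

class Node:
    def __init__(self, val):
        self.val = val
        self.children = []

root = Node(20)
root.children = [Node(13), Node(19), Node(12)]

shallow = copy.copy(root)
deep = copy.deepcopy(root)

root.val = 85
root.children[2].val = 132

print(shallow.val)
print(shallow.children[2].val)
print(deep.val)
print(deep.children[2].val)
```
20
132
20
12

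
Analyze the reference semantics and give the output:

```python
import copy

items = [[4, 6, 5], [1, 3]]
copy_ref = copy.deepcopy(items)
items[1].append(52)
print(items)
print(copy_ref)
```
[[4, 6, 5], [1, 3, 52]]
[[4, 6, 5], [1, 3]]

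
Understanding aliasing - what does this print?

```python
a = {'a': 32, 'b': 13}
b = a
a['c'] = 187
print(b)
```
{'a': 32, 'b': 13, 'c': 187}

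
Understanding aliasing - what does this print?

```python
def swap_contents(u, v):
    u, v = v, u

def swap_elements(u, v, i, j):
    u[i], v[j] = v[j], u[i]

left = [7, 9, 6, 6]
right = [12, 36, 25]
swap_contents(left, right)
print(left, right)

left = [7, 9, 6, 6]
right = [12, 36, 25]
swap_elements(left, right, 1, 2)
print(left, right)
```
[7, 9, 6, 6] [12, 36, 25]
[7, 25, 6, 6] [12, 36, 9]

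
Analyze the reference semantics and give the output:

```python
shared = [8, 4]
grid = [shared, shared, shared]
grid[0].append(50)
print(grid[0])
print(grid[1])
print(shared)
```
[8, 4, 50]
[8, 4, 50]
[8, 4, 50]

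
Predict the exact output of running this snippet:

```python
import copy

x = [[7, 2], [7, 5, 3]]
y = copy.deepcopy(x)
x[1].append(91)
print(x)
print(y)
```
[[7, 2], [7, 5, 3, 91]]
[[7, 2], [7, 5, 3]]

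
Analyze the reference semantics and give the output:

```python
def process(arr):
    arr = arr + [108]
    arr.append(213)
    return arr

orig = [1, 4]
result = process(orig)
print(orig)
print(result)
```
[1, 4]
[1, 4, 108, 213]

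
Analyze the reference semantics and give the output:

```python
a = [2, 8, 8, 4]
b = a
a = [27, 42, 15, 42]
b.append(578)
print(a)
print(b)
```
[27, 42, 15, 42]
[2, 8, 8, 4, 578]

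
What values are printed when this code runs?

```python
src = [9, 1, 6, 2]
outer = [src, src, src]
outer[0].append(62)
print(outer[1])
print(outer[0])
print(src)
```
[9, 1, 6, 2, 62]
[9, 1, 6, 2, 62]
[9, 1, 6, 2, 62]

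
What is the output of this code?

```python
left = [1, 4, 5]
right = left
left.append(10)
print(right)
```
[1, 4, 5, 10]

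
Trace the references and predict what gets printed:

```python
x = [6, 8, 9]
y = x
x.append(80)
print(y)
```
[6, 8, 9, 80]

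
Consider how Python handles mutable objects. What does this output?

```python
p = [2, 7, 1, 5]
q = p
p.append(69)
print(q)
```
[2, 7, 1, 5, 69]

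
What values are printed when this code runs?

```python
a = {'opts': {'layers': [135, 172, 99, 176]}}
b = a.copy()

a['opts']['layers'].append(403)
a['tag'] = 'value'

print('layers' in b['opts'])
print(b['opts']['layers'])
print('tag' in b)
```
True
[135, 172, 99, 176, 403]
False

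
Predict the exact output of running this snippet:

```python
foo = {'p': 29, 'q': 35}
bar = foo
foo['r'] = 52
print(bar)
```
{'p': 29, 'q': 35, 'r': 52}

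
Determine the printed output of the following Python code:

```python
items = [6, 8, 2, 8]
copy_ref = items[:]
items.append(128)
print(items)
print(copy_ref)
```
[6, 8, 2, 8, 128]
[6, 8, 2, 8]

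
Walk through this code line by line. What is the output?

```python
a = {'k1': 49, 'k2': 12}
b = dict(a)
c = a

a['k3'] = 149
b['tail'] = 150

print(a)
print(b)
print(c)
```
{'k1': 49, 'k2': 12, 'k3': 149}
{'k1': 49, 'k2': 12, 'tail': 150}
{'k1': 49, 'k2': 12, 'k3': 149}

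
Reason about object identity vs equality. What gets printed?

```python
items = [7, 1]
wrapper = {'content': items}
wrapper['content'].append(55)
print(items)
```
[7, 1, 55]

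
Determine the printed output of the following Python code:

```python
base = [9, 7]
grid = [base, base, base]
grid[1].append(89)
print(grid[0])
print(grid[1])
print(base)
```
[9, 7, 89]
[9, 7, 89]
[9, 7, 89]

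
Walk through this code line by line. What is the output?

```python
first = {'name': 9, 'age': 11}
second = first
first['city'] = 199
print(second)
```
{'name': 9, 'age': 11, 'city': 199}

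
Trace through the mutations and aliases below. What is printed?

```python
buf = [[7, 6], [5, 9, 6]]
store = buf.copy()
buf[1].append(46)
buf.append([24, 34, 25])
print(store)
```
[[7, 6], [5, 9, 6, 46]]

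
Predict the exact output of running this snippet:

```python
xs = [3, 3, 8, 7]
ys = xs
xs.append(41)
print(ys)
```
[3, 3, 8, 7, 41]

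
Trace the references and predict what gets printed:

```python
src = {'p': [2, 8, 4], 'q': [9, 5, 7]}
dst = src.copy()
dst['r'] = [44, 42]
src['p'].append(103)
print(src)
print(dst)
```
{'p': [2, 8, 4, 103], 'q': [9, 5, 7]}
{'p': [2, 8, 4, 103], 'q': [9, 5, 7], 'r': [44, 42]}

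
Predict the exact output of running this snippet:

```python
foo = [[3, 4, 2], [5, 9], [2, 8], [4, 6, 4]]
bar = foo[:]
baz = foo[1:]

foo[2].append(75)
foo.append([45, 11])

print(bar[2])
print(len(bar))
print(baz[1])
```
[2, 8, 75]
4
[2, 8, 75]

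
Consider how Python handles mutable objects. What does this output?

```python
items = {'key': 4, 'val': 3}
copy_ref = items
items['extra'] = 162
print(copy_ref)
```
{'key': 4, 'val': 3, 'extra': 162}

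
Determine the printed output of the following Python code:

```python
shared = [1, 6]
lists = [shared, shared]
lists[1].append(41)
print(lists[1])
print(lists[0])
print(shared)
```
[1, 6, 41]
[1, 6, 41]
[1, 6, 41]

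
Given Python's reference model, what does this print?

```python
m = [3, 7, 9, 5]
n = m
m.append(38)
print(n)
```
[3, 7, 9, 5, 38]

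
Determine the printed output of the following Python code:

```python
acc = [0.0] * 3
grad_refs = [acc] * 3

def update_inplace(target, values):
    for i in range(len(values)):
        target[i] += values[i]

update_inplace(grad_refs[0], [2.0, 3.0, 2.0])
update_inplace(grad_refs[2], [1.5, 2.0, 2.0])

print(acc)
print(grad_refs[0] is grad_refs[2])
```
[3.5, 5.0, 4.0]
True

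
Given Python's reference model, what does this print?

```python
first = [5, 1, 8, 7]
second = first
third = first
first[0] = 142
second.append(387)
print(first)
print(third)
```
[142, 1, 8, 7, 387]
[142, 1, 8, 7, 387]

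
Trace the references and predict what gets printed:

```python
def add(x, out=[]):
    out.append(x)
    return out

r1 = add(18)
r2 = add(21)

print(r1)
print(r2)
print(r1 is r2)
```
[18, 21]
[18, 21]
True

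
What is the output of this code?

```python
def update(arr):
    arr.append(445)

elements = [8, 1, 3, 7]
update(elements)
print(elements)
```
[8, 1, 3, 7, 445]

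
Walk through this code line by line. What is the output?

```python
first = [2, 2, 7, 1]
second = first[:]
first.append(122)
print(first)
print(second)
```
[2, 2, 7, 1, 122]
[2, 2, 7, 1]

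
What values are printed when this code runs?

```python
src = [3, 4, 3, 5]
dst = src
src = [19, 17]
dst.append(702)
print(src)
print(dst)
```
[19, 17]
[3, 4, 3, 5, 702]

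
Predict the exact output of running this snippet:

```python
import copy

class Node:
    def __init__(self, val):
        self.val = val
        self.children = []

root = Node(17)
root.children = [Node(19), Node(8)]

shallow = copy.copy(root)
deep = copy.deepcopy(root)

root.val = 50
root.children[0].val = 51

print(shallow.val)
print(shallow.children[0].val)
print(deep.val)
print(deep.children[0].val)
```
17
51
17
19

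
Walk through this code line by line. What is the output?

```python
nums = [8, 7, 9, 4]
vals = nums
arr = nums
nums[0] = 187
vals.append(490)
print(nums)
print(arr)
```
[187, 7, 9, 4, 490]
[187, 7, 9, 4, 490]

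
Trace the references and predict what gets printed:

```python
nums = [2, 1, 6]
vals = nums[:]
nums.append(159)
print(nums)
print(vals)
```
[2, 1, 6, 159]
[2, 1, 6]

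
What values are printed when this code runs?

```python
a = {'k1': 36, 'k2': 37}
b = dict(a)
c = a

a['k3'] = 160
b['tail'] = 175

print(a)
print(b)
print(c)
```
{'k1': 36, 'k2': 37, 'k3': 160}
{'k1': 36, 'k2': 37, 'tail': 175}
{'k1': 36, 'k2': 37, 'k3': 160}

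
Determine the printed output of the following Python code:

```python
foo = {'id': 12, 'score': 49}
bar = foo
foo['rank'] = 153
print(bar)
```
{'id': 12, 'score': 49, 'rank': 153}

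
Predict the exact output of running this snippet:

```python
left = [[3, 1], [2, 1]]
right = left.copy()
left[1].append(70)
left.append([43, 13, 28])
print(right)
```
[[3, 1], [2, 1, 70]]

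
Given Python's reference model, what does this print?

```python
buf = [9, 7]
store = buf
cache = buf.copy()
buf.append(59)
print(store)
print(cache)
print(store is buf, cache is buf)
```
[9, 7, 59]
[9, 7]
True False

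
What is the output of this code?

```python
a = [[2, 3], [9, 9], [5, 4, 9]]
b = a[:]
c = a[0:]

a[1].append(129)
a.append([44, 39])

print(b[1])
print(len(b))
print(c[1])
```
[9, 9, 129]
3
[9, 9, 129]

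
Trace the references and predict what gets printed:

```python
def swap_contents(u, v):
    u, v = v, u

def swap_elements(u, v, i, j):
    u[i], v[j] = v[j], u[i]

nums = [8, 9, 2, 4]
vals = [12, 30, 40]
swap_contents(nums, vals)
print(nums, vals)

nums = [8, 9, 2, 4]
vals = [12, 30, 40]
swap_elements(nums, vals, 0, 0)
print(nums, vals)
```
[8, 9, 2, 4] [12, 30, 40]
[12, 9, 2, 4] [8, 30, 40]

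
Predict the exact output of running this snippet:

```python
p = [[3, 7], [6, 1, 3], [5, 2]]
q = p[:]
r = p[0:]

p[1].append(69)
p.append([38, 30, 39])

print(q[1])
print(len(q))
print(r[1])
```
[6, 1, 3, 69]
3
[6, 1, 3, 69]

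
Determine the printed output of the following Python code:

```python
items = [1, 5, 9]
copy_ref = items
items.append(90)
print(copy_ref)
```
[1, 5, 9, 90]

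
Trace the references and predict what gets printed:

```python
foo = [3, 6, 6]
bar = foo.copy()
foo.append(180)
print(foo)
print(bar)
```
[3, 6, 6, 180]
[3, 6, 6]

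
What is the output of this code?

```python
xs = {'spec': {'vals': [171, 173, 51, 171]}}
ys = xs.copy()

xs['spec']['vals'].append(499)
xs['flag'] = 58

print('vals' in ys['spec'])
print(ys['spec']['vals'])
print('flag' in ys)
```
True
[171, 173, 51, 171, 499]
False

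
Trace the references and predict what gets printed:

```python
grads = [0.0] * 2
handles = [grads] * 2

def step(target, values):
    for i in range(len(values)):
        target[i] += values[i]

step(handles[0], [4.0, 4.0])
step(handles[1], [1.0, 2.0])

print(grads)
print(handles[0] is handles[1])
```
[5.0, 6.0]
True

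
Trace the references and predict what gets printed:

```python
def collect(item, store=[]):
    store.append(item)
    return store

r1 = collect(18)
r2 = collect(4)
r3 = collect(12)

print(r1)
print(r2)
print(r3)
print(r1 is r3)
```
[18, 4, 12]
[18, 4, 12]
[18, 4, 12]
True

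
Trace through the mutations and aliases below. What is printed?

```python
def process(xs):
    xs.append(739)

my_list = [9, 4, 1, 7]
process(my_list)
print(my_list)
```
[9, 4, 1, 7, 739]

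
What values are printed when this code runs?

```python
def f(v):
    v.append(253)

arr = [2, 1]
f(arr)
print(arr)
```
[2, 1, 253]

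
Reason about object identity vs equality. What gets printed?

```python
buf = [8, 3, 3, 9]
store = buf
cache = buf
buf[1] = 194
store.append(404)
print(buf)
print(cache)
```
[8, 194, 3, 9, 404]
[8, 194, 3, 9, 404]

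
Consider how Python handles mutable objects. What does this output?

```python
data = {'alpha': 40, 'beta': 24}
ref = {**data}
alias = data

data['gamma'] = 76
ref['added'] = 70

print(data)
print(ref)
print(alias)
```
{'alpha': 40, 'beta': 24, 'gamma': 76}
{'alpha': 40, 'beta': 24, 'added': 70}
{'alpha': 40, 'beta': 24, 'gamma': 76}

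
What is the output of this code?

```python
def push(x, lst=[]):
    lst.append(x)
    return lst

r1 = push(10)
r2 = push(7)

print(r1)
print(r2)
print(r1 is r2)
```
[10, 7]
[10, 7]
True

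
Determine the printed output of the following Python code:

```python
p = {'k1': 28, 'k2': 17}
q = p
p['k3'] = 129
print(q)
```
{'k1': 28, 'k2': 17, 'k3': 129}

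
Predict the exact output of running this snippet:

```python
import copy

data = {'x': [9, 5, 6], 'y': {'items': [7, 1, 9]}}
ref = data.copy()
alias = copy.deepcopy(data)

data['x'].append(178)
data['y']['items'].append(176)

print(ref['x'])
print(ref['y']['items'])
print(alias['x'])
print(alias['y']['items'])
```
[9, 5, 6, 178]
[7, 1, 9, 176]
[9, 5, 6]
[7, 1, 9]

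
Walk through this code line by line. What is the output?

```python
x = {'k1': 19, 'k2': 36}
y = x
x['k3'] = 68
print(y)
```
{'k1': 19, 'k2': 36, 'k3': 68}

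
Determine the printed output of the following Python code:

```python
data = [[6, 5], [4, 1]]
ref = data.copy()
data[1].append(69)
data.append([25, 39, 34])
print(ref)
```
[[6, 5], [4, 1, 69]]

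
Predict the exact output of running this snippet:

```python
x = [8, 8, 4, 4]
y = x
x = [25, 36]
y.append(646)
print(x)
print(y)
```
[25, 36]
[8, 8, 4, 4, 646]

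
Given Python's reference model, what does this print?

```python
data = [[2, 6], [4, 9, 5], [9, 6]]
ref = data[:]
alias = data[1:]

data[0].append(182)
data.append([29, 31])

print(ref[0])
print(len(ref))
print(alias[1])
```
[2, 6, 182]
3
[9, 6]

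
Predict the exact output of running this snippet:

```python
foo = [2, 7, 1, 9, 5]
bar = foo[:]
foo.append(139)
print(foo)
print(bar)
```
[2, 7, 1, 9, 5, 139]
[2, 7, 1, 9, 5]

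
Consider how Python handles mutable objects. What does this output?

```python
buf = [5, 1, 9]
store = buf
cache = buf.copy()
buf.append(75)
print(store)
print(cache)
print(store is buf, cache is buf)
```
[5, 1, 9, 75]
[5, 1, 9]
True False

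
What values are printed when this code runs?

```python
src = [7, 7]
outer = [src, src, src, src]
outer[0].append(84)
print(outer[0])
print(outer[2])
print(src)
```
[7, 7, 84]
[7, 7, 84]
[7, 7, 84]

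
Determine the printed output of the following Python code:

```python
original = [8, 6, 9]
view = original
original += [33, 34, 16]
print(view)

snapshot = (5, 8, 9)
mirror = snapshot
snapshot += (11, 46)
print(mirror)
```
[8, 6, 9, 33, 34, 16]
(5, 8, 9)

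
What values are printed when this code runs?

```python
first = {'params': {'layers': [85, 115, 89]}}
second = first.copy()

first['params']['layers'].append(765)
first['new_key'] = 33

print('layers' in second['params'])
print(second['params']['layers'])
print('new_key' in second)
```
True
[85, 115, 89, 765]
False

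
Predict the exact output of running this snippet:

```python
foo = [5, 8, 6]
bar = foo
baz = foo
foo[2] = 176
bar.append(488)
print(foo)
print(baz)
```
[5, 8, 176, 488]
[5, 8, 176, 488]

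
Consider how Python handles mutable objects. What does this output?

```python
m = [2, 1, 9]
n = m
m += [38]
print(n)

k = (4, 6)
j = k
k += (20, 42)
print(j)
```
[2, 1, 9, 38]
(4, 6)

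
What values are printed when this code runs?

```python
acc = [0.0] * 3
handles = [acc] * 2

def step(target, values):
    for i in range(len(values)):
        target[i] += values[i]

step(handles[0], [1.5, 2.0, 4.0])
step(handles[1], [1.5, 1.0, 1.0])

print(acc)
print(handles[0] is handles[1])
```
[3.0, 3.0, 5.0]
True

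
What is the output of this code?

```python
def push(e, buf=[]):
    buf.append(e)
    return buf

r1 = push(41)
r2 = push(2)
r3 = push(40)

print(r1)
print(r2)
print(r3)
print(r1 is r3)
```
[41, 2, 40]
[41, 2, 40]
[41, 2, 40]
True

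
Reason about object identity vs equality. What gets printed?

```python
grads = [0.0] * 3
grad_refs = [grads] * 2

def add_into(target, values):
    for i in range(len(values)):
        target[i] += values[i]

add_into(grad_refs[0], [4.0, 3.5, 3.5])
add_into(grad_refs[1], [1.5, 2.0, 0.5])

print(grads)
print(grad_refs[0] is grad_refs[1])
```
[5.5, 5.5, 4.0]
True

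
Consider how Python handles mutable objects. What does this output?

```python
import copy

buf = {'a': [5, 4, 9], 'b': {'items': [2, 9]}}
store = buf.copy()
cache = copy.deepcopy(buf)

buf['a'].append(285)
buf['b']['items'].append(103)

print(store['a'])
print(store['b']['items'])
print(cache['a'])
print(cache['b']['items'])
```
[5, 4, 9, 285]
[2, 9, 103]
[5, 4, 9]
[2, 9]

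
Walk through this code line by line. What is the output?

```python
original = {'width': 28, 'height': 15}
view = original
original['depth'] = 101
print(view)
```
{'width': 28, 'height': 15, 'depth': 101}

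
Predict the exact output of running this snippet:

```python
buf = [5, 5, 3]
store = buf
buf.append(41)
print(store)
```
[5, 5, 3, 41]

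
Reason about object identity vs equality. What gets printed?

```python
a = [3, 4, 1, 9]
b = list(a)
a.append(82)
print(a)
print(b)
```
[3, 4, 1, 9, 82]
[3, 4, 1, 9]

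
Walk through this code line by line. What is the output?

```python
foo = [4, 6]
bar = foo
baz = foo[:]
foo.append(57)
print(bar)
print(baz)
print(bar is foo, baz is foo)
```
[4, 6, 57]
[4, 6]
True False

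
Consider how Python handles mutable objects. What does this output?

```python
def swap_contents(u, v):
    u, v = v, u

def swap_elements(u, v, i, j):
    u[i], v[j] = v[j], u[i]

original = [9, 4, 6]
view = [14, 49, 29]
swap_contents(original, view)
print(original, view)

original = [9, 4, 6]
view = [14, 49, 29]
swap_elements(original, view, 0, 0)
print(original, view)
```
[9, 4, 6] [14, 49, 29]
[14, 4, 6] [9, 49, 29]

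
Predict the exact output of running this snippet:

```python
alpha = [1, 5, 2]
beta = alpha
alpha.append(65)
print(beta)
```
[1, 5, 2, 65]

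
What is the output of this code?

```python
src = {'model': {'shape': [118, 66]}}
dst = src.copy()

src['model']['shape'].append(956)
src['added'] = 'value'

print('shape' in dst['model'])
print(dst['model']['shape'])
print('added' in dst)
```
True
[118, 66, 956]
False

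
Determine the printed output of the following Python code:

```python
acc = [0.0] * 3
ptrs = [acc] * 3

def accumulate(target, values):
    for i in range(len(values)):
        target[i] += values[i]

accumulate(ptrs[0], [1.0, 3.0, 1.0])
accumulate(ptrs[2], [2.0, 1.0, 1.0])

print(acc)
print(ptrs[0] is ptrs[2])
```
[3.0, 4.0, 2.0]
True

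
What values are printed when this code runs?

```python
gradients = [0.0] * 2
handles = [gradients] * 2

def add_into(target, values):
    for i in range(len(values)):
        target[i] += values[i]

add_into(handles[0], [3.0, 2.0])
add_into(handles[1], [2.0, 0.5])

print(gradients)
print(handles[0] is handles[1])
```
[5.0, 2.5]
True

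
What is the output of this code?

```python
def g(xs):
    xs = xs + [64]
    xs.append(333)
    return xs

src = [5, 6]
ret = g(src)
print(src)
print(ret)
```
[5, 6]
[5, 6, 64, 333]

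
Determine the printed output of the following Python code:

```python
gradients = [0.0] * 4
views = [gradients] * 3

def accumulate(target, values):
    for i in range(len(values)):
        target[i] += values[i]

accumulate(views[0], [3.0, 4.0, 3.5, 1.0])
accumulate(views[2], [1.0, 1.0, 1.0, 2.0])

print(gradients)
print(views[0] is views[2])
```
[4.0, 5.0, 4.5, 3.0]
True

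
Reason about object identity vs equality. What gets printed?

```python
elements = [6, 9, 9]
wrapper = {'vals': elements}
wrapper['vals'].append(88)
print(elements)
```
[6, 9, 9, 88]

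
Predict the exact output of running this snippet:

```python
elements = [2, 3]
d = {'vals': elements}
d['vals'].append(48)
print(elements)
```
[2, 3, 48]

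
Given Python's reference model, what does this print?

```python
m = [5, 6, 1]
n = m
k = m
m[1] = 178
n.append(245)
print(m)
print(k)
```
[5, 178, 1, 245]
[5, 178, 1, 245]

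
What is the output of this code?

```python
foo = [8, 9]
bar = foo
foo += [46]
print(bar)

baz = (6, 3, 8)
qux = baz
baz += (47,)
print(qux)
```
[8, 9, 46]
(6, 3, 8)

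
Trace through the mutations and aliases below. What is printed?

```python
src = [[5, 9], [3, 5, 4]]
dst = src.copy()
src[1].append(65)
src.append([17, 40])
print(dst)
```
[[5, 9], [3, 5, 4, 65]]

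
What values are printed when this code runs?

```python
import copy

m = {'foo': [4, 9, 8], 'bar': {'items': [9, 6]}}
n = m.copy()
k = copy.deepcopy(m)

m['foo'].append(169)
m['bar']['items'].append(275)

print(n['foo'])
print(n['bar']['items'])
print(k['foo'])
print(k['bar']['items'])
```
[4, 9, 8, 169]
[9, 6, 275]
[4, 9, 8]
[9, 6]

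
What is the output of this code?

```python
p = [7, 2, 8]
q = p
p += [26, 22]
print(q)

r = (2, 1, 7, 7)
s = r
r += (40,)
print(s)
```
[7, 2, 8, 26, 22]
(2, 1, 7, 7)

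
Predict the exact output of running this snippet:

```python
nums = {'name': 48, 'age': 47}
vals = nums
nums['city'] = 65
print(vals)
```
{'name': 48, 'age': 47, 'city': 65}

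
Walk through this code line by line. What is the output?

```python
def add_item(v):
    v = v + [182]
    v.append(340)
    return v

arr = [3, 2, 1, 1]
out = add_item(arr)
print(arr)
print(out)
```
[3, 2, 1, 1]
[3, 2, 1, 1, 182, 340]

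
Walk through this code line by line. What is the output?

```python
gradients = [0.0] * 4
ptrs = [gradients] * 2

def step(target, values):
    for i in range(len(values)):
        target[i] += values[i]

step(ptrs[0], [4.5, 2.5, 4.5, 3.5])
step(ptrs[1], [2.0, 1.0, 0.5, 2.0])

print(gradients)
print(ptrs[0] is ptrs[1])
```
[6.5, 3.5, 5.0, 5.5]
True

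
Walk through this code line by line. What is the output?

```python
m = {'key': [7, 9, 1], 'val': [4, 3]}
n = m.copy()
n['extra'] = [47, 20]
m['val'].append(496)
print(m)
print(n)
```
{'key': [7, 9, 1], 'val': [4, 3, 496]}
{'key': [7, 9, 1], 'val': [4, 3, 496], 'extra': [47, 20]}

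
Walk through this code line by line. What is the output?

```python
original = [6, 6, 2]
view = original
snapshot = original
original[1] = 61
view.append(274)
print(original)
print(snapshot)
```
[6, 61, 2, 274]
[6, 61, 2, 274]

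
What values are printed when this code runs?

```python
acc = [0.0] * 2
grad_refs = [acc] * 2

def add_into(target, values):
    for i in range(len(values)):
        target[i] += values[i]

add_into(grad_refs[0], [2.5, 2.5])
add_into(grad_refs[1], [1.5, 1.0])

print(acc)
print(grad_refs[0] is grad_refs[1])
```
[4.0, 3.5]
True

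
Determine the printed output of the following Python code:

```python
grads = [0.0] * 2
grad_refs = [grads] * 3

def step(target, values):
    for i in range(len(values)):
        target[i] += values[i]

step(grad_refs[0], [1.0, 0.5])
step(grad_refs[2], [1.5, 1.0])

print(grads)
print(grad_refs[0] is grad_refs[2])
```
[2.5, 1.5]
True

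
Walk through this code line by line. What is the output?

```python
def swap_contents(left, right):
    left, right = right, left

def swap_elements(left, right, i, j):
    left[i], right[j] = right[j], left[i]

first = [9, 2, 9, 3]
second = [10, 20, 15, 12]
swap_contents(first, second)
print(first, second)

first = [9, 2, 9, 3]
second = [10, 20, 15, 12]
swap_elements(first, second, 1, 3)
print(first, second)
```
[9, 2, 9, 3] [10, 20, 15, 12]
[9, 12, 9, 3] [10, 20, 15, 2]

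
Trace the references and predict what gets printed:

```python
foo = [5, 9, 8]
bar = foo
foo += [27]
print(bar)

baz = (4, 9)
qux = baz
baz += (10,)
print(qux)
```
[5, 9, 8, 27]
(4, 9)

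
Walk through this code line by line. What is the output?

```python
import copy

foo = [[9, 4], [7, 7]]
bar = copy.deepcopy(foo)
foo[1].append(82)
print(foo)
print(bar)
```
[[9, 4], [7, 7, 82]]
[[9, 4], [7, 7]]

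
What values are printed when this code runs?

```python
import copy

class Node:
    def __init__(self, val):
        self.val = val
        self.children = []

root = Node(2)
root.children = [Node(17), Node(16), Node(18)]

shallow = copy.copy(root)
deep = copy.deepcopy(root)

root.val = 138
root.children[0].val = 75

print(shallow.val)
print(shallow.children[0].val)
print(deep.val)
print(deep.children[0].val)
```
2
75
2
17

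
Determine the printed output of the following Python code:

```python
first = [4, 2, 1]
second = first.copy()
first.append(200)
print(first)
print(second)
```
[4, 2, 1, 200]
[4, 2, 1]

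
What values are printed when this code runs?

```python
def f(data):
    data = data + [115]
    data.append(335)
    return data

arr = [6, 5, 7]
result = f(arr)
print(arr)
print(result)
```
[6, 5, 7]
[6, 5, 7, 115, 335]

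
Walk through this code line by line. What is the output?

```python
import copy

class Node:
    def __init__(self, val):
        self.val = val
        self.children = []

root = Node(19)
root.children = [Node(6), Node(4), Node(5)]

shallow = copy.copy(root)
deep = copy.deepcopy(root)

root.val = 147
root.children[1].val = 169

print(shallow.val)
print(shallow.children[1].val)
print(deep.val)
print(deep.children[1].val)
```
19
169
19
4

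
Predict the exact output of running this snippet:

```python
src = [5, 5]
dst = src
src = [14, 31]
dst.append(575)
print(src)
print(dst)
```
[14, 31]
[5, 5, 575]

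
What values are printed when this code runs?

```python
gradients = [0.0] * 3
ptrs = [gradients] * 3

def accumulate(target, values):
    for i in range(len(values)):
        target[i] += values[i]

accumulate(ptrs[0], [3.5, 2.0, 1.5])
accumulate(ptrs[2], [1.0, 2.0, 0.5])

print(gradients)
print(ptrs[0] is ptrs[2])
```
[4.5, 4.0, 2.0]
True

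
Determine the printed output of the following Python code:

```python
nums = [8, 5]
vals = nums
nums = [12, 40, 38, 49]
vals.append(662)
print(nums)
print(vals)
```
[12, 40, 38, 49]
[8, 5, 662]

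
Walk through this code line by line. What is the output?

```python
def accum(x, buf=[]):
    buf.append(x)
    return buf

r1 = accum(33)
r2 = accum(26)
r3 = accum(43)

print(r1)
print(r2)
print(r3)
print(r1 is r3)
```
[33, 26, 43]
[33, 26, 43]
[33, 26, 43]
True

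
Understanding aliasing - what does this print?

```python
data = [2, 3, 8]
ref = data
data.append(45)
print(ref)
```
[2, 3, 8, 45]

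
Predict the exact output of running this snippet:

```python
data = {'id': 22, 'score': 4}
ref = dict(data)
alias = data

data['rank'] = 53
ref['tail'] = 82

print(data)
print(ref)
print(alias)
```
{'id': 22, 'score': 4, 'rank': 53}
{'id': 22, 'score': 4, 'tail': 82}
{'id': 22, 'score': 4, 'rank': 53}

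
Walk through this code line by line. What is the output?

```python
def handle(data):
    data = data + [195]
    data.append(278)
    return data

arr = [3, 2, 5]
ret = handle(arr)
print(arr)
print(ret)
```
[3, 2, 5]
[3, 2, 5, 195, 278]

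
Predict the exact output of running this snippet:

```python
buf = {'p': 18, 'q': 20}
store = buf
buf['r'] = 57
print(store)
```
{'p': 18, 'q': 20, 'r': 57}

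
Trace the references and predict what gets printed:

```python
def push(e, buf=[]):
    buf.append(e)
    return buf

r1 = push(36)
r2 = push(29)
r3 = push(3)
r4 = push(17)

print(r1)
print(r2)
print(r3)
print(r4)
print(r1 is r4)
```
[36, 29, 3, 17]
[36, 29, 3, 17]
[36, 29, 3, 17]
[36, 29, 3, 17]
True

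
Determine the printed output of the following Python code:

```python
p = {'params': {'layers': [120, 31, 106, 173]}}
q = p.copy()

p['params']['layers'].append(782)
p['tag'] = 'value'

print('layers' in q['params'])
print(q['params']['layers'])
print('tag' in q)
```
True
[120, 31, 106, 173, 782]
False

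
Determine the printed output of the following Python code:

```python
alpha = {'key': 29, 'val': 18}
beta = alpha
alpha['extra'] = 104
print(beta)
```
{'key': 29, 'val': 18, 'extra': 104}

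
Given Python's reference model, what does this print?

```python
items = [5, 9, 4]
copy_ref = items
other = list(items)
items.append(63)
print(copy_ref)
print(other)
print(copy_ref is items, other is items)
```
[5, 9, 4, 63]
[5, 9, 4]
True False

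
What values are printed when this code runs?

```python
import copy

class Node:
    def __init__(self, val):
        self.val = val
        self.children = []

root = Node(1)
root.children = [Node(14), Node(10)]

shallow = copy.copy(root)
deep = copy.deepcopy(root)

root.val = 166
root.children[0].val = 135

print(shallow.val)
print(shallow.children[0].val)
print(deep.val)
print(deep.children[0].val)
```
1
135
1
14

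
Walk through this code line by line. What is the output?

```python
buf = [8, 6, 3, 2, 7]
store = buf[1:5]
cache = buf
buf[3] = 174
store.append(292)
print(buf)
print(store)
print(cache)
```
[8, 6, 3, 174, 7]
[6, 3, 2, 7, 292]
[8, 6, 3, 174, 7]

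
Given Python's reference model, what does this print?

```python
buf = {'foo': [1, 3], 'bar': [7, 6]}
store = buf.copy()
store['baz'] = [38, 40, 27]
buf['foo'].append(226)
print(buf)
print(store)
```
{'foo': [1, 3, 226], 'bar': [7, 6]}
{'foo': [1, 3, 226], 'bar': [7, 6], 'baz': [38, 40, 27]}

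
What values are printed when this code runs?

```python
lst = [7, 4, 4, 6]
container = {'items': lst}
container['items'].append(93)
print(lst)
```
[7, 4, 4, 6, 93]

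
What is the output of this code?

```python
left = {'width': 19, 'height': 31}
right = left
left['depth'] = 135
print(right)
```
{'width': 19, 'height': 31, 'depth': 135}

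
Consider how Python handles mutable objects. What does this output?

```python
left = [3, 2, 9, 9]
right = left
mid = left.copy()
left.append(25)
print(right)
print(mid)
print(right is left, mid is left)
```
[3, 2, 9, 9, 25]
[3, 2, 9, 9]
True False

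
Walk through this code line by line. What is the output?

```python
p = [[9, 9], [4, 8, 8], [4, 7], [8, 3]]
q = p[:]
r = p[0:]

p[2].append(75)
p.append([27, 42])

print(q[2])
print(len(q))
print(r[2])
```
[4, 7, 75]
4
[4, 7, 75]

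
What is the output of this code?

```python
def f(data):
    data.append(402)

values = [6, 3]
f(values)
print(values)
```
[6, 3, 402]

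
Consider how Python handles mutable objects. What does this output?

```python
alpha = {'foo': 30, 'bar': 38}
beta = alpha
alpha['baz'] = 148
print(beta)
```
{'foo': 30, 'bar': 38, 'baz': 148}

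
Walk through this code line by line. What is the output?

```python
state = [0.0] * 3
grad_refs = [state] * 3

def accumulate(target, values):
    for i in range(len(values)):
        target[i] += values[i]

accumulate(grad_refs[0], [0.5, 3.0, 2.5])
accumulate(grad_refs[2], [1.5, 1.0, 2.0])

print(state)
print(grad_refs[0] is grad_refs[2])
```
[2.0, 4.0, 4.5]
True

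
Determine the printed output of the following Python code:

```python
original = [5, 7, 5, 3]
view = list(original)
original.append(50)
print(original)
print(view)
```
[5, 7, 5, 3, 50]
[5, 7, 5, 3]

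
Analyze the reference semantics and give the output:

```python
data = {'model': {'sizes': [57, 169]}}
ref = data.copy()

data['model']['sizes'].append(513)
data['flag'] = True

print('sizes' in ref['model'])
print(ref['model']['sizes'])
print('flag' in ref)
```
True
[57, 169, 513]
False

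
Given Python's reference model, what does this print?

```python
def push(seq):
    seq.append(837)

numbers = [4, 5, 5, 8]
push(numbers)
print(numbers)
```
[4, 5, 5, 8, 837]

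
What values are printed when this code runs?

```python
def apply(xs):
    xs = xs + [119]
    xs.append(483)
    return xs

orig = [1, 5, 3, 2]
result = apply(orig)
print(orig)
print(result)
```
[1, 5, 3, 2]
[1, 5, 3, 2, 119, 483]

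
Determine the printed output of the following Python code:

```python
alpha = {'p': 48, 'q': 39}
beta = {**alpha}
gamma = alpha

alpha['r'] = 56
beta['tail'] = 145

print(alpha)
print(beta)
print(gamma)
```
{'p': 48, 'q': 39, 'r': 56}
{'p': 48, 'q': 39, 'tail': 145}
{'p': 48, 'q': 39, 'r': 56}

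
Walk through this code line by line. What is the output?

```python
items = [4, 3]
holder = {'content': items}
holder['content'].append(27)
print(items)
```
[4, 3, 27]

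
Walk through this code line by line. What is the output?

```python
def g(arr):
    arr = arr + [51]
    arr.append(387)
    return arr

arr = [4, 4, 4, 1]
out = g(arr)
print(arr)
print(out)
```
[4, 4, 4, 1]
[4, 4, 4, 1, 51, 387]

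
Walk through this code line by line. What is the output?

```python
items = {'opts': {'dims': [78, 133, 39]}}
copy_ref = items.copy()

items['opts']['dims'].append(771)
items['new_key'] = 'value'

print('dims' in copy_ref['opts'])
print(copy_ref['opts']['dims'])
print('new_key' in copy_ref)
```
True
[78, 133, 39, 771]
False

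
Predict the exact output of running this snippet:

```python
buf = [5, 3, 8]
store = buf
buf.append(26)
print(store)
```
[5, 3, 8, 26]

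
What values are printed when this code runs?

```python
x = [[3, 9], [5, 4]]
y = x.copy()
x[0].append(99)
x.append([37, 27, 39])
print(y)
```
[[3, 9, 99], [5, 4]]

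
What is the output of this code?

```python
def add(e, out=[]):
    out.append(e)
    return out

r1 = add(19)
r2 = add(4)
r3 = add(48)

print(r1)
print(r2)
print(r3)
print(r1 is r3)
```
[19, 4, 48]
[19, 4, 48]
[19, 4, 48]
True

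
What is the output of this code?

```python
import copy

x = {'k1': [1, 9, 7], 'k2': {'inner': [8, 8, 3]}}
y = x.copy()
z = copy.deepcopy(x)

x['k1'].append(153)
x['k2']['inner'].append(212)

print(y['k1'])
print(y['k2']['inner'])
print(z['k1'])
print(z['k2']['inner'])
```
[1, 9, 7, 153]
[8, 8, 3, 212]
[1, 9, 7]
[8, 8, 3]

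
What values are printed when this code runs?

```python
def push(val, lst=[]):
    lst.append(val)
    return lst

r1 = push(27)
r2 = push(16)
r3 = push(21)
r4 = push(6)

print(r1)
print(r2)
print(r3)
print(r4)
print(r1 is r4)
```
[27, 16, 21, 6]
[27, 16, 21, 6]
[27, 16, 21, 6]
[27, 16, 21, 6]
True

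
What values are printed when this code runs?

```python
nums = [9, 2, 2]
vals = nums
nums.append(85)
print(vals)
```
[9, 2, 2, 85]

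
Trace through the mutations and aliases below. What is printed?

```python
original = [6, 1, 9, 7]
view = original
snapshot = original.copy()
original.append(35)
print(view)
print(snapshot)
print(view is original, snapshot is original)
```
[6, 1, 9, 7, 35]
[6, 1, 9, 7]
True False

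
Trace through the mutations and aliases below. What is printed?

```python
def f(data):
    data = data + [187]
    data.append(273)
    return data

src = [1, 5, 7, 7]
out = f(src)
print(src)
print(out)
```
[1, 5, 7, 7]
[1, 5, 7, 7, 187, 273]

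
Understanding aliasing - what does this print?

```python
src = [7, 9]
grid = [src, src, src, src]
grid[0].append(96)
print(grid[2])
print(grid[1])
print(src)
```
[7, 9, 96]
[7, 9, 96]
[7, 9, 96]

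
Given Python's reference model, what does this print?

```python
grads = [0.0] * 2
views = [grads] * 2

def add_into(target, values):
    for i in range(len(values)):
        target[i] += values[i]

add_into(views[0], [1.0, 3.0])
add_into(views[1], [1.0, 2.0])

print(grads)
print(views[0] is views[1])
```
[2.0, 5.0]
True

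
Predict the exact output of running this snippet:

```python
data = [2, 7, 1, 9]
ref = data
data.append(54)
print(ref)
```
[2, 7, 1, 9, 54]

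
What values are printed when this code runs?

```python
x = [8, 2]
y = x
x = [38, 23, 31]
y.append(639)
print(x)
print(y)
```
[38, 23, 31]
[8, 2, 639]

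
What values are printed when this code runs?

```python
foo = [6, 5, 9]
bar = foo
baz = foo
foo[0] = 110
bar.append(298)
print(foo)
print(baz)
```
[110, 5, 9, 298]
[110, 5, 9, 298]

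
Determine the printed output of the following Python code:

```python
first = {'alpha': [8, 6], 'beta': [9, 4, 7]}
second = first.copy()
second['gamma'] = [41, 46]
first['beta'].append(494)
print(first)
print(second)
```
{'alpha': [8, 6], 'beta': [9, 4, 7, 494]}
{'alpha': [8, 6], 'beta': [9, 4, 7, 494], 'gamma': [41, 46]}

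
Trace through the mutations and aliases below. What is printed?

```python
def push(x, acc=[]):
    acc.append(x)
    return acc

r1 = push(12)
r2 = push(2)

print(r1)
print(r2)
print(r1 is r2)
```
[12, 2]
[12, 2]
True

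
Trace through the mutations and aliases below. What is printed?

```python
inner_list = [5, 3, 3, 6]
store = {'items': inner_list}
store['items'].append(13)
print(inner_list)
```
[5, 3, 3, 6, 13]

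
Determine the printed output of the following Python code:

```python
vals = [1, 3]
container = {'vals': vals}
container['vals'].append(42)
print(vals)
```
[1, 3, 42]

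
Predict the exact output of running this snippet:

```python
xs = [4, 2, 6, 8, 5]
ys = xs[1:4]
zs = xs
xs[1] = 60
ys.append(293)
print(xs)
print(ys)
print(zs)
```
[4, 60, 6, 8, 5]
[2, 6, 8, 293]
[4, 60, 6, 8, 5]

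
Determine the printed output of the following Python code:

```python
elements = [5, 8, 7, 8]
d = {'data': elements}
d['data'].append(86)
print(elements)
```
[5, 8, 7, 8, 86]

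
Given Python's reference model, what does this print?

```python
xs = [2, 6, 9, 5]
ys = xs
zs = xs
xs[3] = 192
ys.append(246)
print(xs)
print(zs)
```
[2, 6, 9, 192, 246]
[2, 6, 9, 192, 246]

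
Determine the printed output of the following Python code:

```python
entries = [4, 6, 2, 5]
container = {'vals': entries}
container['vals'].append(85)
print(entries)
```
[4, 6, 2, 5, 85]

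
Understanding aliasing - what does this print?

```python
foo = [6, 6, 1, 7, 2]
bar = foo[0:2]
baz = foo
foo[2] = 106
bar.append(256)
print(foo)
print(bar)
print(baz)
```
[6, 6, 106, 7, 2]
[6, 6, 256]
[6, 6, 106, 7, 2]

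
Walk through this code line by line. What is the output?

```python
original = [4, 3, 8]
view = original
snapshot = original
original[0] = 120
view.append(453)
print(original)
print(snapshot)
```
[120, 3, 8, 453]
[120, 3, 8, 453]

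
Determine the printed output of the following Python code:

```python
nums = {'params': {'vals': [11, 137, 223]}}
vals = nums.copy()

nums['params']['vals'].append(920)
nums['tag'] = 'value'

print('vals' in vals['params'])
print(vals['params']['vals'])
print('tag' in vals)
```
True
[11, 137, 223, 920]
False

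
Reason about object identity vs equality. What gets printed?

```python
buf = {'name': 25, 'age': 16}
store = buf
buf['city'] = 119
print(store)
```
{'name': 25, 'age': 16, 'city': 119}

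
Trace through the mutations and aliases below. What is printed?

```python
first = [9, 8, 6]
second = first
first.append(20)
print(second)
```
[9, 8, 6, 20]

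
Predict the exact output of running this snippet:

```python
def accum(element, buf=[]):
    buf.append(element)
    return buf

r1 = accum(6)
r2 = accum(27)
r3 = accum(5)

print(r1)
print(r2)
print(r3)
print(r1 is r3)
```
[6, 27, 5]
[6, 27, 5]
[6, 27, 5]
True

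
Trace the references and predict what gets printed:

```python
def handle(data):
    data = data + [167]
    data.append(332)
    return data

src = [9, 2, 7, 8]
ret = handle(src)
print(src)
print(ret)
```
[9, 2, 7, 8]
[9, 2, 7, 8, 167, 332]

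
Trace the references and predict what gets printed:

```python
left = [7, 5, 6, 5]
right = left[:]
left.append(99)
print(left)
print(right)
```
[7, 5, 6, 5, 99]
[7, 5, 6, 5]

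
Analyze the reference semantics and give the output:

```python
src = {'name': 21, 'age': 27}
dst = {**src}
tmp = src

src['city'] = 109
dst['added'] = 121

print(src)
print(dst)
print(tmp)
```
{'name': 21, 'age': 27, 'city': 109}
{'name': 21, 'age': 27, 'added': 121}
{'name': 21, 'age': 27, 'city': 109}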